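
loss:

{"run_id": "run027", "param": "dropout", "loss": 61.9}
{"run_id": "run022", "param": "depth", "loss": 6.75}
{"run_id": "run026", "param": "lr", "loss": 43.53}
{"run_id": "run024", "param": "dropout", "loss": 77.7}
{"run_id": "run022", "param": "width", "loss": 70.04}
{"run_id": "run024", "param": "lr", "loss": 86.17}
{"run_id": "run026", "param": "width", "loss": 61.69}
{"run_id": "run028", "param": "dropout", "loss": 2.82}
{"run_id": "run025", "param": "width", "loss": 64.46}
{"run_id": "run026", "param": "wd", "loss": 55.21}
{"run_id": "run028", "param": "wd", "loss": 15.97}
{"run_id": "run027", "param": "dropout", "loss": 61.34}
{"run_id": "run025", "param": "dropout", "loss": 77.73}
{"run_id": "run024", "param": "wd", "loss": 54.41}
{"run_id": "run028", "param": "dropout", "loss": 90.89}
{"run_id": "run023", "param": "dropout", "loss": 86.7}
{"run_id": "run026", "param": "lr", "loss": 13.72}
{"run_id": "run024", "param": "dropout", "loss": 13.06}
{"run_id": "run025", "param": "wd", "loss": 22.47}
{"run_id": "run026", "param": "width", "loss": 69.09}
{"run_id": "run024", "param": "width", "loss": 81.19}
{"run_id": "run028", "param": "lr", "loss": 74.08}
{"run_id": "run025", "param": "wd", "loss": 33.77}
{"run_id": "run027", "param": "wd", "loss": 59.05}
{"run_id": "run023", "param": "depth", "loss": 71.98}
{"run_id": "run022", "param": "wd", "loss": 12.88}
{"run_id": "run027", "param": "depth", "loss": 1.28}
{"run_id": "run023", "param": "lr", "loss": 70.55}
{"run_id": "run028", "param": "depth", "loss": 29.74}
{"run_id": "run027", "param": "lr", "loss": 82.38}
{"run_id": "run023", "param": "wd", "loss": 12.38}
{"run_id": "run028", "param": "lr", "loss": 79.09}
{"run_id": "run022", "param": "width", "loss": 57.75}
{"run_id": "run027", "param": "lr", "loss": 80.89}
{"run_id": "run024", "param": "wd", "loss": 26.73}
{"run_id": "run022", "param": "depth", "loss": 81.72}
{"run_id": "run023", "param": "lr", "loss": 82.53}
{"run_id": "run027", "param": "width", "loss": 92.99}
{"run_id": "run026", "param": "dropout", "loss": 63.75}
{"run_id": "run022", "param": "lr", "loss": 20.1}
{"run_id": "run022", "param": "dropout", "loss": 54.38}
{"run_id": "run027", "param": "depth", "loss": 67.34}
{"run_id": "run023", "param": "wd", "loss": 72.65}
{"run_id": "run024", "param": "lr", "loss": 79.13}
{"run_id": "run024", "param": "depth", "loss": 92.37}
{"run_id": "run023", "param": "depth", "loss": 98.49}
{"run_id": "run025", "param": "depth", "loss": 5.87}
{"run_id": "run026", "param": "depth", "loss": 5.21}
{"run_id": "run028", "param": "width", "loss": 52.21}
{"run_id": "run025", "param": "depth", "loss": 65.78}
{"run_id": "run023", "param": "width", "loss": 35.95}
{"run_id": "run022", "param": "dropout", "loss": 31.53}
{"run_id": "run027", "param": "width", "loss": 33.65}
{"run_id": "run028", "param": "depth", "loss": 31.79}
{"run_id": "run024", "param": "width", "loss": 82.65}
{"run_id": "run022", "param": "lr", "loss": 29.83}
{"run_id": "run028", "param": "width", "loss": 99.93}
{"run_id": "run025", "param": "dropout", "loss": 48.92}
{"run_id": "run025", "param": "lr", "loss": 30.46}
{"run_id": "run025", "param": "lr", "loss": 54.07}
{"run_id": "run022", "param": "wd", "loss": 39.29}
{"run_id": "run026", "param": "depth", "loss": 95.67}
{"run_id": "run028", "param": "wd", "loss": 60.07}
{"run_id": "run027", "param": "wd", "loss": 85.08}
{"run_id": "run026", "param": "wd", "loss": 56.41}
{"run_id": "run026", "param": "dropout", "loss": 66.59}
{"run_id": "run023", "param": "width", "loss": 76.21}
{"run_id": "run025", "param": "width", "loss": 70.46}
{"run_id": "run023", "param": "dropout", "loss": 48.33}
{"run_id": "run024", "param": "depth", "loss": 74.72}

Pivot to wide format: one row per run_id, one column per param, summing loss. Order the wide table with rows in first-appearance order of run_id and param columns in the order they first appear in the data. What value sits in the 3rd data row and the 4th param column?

With rows in first-appearance order of run_id, row 3 is run_id=run026. param columns in first-appearance order: dropout, depth, lr, width, wd; column 4 is width.
Long rows with run_id=run026, param=width: 61.69 + 69.09 = 130.78.

130.78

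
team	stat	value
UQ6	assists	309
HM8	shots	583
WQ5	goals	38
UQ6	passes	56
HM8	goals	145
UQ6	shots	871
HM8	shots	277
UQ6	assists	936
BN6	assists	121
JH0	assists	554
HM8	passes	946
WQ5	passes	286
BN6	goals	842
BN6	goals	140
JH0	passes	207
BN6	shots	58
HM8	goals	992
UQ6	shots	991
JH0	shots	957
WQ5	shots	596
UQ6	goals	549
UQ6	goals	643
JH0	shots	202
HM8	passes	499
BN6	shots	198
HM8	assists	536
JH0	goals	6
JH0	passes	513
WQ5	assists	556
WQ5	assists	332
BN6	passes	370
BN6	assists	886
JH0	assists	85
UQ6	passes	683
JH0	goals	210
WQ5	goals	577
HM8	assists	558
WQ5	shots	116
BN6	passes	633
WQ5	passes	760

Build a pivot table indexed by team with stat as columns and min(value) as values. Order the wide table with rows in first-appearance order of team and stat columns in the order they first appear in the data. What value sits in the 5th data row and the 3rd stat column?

6

With rows in first-appearance order of team, row 5 is team=JH0. stat columns in first-appearance order: assists, shots, goals, passes; column 3 is goals.
Long rows with team=JH0, stat=goals: min(6, 210) = 6.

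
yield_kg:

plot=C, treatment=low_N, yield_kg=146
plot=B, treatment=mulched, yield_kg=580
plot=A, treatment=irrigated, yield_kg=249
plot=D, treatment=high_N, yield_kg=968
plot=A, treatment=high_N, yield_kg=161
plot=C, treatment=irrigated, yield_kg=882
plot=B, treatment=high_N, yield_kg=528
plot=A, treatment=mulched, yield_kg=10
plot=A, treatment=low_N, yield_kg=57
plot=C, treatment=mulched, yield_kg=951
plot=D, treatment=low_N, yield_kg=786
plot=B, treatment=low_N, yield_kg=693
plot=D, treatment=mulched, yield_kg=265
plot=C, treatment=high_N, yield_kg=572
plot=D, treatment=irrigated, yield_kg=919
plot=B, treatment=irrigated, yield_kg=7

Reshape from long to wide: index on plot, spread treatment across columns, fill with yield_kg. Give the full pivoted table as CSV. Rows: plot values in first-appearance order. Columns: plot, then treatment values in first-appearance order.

plot,low_N,mulched,irrigated,high_N
C,146,951,882,572
B,693,580,7,528
A,57,10,249,161
D,786,265,919,968

Columns: plot plus the 4 distinct treatment values (low_N, mulched, irrigated, high_N).
For example, row C column low_N takes yield_kg=146 from the long row (C, low_N).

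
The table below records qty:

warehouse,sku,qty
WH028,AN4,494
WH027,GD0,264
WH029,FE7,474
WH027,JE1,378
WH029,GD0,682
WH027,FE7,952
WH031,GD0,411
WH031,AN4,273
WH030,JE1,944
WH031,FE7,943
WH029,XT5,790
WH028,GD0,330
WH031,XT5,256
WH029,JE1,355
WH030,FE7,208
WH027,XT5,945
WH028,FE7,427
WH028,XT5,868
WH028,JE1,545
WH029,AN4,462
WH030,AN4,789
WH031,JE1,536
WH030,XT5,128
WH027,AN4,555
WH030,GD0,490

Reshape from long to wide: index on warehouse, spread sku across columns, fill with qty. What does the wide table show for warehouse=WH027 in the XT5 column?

945

Wide layout: rows indexed by warehouse, columns are the 5 distinct sku values (AN4, GD0, FE7, JE1, XT5).
Cell (warehouse=WH027, sku=XT5) draws from the long row where warehouse=WH027 and sku=XT5, which has qty=945.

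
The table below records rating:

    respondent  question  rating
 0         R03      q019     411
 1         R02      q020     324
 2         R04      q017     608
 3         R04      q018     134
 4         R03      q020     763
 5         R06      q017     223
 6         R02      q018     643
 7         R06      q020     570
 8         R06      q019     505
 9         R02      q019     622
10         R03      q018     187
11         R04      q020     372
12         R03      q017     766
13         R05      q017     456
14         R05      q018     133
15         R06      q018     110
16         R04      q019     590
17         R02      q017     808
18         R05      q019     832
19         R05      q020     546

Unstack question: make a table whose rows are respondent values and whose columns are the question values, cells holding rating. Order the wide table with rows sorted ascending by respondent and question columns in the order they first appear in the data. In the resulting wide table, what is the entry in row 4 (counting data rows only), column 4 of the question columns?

With rows sorted ascending by respondent, row 4 is respondent=R05. question columns in first-appearance order: q019, q020, q017, q018; column 4 is q018.
Long rows with respondent=R05, question=q018: rating = 133.

133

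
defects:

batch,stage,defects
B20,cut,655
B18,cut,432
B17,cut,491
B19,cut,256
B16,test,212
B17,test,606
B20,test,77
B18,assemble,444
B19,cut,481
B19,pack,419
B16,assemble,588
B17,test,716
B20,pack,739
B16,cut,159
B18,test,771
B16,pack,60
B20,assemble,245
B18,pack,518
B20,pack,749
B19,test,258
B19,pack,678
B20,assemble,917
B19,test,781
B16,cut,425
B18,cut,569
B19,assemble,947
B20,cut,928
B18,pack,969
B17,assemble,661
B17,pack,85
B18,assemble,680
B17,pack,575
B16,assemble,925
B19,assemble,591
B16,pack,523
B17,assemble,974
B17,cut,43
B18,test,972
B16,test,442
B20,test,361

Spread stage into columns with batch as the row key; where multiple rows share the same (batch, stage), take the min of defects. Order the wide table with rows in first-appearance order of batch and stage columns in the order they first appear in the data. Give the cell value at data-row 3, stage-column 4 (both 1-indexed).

85

With rows in first-appearance order of batch, row 3 is batch=B17. stage columns in first-appearance order: cut, test, assemble, pack; column 4 is pack.
Long rows with batch=B17, stage=pack: min(85, 575) = 85.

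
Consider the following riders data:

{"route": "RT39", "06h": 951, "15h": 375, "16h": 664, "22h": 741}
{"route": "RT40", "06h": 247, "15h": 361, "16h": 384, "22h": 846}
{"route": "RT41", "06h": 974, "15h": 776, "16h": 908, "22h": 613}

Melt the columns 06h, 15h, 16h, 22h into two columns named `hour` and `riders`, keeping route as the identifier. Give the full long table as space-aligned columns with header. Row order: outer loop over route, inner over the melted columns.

Each (route, column) pair becomes one row: 3 × 4 = 12 rows.
For example, (RT39, 06h) → riders=951.

route  hour  riders
RT39   06h   951   
RT39   15h   375   
RT39   16h   664   
RT39   22h   741   
RT40   06h   247   
RT40   15h   361   
RT40   16h   384   
RT40   22h   846   
RT41   06h   974   
RT41   15h   776   
RT41   16h   908   
RT41   22h   613   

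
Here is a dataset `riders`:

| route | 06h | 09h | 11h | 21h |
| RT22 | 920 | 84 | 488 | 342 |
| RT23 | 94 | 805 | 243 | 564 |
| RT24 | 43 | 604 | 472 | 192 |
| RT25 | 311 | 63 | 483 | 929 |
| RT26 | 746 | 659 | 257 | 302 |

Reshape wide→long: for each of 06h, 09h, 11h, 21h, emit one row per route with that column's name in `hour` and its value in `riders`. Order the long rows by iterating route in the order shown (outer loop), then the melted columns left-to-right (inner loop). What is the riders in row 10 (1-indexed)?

20 rows total (5 × 4). Row 10: index ⌊(10-1)/4⌋ = 2 into route → RT24; (10-1) mod 4 = 1 into the melted columns → 09h.
So row 10 is (RT24, 09h, 604); riders = 604.

604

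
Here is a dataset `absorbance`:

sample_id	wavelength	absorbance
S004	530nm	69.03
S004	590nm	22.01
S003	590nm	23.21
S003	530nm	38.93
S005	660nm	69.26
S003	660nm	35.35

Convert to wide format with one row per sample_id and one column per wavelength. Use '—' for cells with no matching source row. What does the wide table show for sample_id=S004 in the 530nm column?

The long row with sample_id=S004, wavelength=530nm has absorbance=69.03.

69.03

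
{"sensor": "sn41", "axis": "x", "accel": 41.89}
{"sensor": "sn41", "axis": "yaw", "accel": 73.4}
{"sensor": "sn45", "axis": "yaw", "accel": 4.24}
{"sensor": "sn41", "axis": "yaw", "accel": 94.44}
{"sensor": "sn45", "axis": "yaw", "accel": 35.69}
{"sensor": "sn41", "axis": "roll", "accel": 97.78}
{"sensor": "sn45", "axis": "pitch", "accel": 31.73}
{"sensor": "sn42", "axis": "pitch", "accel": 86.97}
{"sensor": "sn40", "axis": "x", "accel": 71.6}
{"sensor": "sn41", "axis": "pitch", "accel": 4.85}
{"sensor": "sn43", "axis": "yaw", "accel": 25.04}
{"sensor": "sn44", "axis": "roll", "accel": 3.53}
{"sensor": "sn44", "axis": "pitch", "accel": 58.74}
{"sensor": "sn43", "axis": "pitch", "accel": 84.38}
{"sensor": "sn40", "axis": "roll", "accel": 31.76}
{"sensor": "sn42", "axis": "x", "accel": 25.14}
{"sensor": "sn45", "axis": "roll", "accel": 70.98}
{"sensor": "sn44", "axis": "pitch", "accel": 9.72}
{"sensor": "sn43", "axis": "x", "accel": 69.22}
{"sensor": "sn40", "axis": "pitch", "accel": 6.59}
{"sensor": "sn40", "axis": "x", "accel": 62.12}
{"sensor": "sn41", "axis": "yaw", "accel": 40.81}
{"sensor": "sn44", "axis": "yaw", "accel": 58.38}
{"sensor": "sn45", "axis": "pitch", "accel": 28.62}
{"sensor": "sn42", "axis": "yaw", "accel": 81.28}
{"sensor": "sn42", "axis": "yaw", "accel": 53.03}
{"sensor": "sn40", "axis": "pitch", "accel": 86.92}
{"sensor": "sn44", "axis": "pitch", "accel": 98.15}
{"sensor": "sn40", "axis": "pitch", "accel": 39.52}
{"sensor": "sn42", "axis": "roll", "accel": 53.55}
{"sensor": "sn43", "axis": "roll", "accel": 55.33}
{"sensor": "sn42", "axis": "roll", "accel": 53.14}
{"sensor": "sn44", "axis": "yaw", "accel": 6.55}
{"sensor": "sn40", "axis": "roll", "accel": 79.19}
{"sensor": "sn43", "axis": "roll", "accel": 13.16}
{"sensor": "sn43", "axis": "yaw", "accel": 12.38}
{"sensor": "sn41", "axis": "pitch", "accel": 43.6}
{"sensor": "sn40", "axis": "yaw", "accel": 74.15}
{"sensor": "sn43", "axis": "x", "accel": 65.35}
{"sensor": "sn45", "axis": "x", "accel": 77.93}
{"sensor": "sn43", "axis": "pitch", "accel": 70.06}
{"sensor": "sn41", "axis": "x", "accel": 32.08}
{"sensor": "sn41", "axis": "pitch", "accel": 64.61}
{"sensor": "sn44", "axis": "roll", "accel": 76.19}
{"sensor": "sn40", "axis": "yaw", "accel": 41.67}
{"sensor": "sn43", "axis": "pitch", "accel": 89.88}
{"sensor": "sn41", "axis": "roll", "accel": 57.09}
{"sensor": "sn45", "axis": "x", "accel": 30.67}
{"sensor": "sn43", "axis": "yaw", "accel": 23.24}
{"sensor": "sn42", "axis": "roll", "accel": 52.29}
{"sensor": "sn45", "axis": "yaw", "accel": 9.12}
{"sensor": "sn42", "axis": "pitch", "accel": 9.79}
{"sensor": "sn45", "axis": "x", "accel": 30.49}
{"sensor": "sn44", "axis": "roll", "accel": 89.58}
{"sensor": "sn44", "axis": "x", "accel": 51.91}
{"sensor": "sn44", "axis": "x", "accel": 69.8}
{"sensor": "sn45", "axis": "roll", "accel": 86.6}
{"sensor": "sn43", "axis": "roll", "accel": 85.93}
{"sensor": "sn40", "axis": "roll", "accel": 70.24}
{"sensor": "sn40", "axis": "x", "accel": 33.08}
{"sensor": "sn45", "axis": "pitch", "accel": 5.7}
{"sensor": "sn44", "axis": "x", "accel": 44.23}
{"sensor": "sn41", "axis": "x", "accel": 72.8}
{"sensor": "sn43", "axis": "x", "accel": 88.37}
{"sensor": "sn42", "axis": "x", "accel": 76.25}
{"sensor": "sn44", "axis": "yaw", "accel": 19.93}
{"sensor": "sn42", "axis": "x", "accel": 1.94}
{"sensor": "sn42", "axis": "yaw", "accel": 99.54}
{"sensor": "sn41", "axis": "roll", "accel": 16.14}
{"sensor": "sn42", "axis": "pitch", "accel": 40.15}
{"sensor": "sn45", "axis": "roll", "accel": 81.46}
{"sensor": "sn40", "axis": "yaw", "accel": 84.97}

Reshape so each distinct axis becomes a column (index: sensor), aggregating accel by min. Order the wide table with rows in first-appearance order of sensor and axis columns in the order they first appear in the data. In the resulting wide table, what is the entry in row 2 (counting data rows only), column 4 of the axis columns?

With rows in first-appearance order of sensor, row 2 is sensor=sn45. axis columns in first-appearance order: x, yaw, roll, pitch; column 4 is pitch.
Long rows with sensor=sn45, axis=pitch: min(31.73, 28.62, 5.7) = 5.7.

5.7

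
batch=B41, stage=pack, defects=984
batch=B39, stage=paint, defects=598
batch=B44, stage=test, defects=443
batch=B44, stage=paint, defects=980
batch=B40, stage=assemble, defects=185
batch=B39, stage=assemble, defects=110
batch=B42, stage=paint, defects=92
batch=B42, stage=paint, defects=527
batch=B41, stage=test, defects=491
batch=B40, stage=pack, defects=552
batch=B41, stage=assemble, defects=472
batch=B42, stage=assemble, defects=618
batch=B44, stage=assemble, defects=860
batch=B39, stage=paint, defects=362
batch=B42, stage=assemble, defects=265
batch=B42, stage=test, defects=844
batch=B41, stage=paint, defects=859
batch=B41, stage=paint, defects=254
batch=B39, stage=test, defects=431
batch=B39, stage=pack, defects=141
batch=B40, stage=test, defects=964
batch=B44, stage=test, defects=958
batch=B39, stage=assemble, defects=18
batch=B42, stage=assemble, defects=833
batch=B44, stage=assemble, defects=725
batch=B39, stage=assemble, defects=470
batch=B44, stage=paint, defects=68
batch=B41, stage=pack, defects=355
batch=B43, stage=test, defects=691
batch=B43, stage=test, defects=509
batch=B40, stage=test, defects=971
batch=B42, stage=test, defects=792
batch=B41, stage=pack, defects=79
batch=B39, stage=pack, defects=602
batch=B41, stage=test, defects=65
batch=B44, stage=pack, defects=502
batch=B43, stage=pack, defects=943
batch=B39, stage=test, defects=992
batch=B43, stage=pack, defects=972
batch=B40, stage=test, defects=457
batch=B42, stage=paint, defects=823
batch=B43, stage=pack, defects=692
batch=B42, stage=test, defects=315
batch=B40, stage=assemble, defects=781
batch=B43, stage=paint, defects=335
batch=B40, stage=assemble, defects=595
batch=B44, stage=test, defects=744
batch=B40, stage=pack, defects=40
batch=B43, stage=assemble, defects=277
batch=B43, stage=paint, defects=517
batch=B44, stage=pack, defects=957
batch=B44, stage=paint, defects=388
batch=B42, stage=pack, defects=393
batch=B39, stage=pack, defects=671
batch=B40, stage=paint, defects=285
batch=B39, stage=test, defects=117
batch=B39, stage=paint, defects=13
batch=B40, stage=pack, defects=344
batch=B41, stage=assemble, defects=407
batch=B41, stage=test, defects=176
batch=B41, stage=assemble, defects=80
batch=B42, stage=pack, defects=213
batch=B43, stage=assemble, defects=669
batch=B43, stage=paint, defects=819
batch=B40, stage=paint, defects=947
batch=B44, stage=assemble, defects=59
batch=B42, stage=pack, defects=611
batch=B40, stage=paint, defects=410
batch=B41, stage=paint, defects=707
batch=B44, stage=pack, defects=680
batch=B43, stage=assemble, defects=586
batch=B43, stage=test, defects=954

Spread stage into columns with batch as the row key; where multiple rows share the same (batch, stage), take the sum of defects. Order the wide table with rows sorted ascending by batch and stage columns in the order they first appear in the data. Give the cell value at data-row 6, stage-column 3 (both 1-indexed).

With rows sorted ascending by batch, row 6 is batch=B44. stage columns in first-appearance order: pack, paint, test, assemble; column 3 is test.
Long rows with batch=B44, stage=test: 443 + 958 + 744 = 2145.

2145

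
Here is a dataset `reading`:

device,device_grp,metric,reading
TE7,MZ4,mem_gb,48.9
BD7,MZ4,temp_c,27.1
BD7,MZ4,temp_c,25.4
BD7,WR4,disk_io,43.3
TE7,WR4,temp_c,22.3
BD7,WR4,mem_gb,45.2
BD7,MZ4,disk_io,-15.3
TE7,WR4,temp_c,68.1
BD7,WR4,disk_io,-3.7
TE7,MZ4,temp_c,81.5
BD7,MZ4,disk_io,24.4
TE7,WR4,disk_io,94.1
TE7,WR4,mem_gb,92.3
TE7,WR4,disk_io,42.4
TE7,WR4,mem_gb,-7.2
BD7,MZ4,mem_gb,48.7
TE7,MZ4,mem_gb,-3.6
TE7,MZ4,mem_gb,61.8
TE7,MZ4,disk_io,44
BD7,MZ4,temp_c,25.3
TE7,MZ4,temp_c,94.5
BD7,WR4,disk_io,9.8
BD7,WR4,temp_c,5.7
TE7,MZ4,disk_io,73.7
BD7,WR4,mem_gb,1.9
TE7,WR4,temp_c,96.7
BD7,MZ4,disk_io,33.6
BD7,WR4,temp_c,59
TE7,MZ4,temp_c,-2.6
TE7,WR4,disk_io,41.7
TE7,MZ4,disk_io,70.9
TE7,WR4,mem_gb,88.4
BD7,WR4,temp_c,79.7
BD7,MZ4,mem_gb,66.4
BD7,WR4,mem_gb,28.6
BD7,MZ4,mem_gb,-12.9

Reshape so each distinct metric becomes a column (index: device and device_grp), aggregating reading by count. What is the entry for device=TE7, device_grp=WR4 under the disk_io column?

Rows with device=TE7, device_grp=WR4 and metric=disk_io: reading values are 94.1, 42.4, 41.7.
3 rows match — count = 3.

3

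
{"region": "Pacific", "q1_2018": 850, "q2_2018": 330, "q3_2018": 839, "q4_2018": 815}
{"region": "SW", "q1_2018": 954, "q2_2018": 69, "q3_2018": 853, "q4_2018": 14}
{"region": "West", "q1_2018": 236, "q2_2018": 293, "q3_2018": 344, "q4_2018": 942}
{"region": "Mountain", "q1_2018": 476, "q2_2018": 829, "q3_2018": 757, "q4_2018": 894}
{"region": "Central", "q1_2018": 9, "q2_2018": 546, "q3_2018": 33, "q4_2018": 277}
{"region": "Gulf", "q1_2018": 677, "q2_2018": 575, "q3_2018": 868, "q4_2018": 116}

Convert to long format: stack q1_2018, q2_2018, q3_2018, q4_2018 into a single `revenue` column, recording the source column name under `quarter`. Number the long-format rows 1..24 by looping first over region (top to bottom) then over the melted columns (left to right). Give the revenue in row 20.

24 rows total (6 × 4). Row 20: index ⌊(20-1)/4⌋ = 4 into region → Central; (20-1) mod 4 = 3 into the melted columns → q4_2018.
So row 20 is (Central, q4_2018, 277); revenue = 277.

277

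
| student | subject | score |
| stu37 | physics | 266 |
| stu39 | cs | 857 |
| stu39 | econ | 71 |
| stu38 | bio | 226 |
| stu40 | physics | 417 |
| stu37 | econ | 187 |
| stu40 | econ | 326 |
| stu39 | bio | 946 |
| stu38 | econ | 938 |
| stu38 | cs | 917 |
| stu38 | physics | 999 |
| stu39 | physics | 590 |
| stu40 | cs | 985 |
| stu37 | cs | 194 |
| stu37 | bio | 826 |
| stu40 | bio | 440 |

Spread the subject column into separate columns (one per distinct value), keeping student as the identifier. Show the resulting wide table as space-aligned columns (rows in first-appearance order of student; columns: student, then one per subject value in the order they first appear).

Columns: student plus the 4 distinct subject values (physics, cs, econ, bio).
For example, row stu37 column physics takes score=266 from the long row (stu37, physics).

student  physics  cs   econ  bio
stu37    266      194  187   826
stu39    590      857  71    946
stu38    999      917  938   226
stu40    417      985  326   440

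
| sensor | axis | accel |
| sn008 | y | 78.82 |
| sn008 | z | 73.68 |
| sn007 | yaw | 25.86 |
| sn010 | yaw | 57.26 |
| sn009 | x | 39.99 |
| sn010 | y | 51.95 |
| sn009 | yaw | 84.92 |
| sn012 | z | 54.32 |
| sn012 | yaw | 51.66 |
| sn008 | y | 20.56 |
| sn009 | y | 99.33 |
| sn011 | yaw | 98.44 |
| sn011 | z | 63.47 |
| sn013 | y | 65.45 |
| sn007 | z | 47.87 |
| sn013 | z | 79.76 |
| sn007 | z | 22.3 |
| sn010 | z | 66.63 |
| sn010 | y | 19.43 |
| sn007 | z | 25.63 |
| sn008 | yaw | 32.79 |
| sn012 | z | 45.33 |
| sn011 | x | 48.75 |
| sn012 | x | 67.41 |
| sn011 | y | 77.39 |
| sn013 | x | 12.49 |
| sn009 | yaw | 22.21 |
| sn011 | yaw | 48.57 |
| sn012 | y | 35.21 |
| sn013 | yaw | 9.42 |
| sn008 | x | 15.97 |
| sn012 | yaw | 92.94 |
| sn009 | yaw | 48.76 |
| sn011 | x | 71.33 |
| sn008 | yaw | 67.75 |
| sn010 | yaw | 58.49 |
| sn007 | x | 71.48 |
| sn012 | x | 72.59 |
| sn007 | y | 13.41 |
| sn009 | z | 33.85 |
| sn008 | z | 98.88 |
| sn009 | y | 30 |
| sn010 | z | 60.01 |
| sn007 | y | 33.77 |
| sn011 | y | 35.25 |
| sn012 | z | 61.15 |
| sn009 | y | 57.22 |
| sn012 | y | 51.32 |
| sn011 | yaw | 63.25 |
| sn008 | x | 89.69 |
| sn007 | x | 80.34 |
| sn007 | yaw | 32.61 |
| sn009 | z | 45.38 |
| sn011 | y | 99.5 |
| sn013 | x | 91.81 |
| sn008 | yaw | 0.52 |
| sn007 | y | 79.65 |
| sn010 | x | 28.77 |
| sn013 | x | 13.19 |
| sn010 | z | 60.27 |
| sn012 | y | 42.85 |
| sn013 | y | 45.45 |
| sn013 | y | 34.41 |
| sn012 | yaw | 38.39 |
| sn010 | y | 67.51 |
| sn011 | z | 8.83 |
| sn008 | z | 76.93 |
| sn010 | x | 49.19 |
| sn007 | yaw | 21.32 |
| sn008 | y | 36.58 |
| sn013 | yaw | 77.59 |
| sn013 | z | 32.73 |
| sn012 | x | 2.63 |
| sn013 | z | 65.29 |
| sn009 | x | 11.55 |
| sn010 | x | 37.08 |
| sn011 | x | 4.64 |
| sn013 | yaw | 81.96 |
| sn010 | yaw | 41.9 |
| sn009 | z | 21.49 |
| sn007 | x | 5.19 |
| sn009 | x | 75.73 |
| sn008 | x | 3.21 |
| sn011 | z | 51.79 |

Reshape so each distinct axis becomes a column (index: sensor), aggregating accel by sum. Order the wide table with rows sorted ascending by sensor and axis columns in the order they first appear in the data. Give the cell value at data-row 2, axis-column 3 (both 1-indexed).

With rows sorted ascending by sensor, row 2 is sensor=sn008. axis columns in first-appearance order: y, z, yaw, x; column 3 is yaw.
Long rows with sensor=sn008, axis=yaw: 32.79 + 67.75 + 0.52 = 101.06.

101.06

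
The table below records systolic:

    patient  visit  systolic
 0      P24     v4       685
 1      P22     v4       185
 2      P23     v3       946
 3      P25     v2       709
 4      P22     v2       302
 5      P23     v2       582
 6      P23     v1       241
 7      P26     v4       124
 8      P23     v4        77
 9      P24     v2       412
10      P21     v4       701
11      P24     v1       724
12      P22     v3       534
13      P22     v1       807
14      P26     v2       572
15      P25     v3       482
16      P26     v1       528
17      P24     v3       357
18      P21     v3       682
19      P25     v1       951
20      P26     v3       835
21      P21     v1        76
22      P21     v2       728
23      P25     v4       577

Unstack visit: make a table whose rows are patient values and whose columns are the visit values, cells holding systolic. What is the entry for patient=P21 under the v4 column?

Wide layout: rows indexed by patient, columns are the 4 distinct visit values (v4, v3, v2, v1).
Cell (patient=P21, visit=v4) draws from the long row where patient=P21 and visit=v4, which has systolic=701.

701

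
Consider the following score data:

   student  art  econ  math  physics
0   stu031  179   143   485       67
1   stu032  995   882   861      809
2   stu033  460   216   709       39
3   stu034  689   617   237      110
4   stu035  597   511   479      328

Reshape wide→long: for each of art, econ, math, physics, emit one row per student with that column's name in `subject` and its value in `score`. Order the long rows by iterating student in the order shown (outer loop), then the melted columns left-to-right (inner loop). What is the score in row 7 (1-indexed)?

20 rows total (5 × 4). Row 7: index ⌊(7-1)/4⌋ = 1 into student → stu032; (7-1) mod 4 = 2 into the melted columns → math.
So row 7 is (stu032, math, 861); score = 861.

861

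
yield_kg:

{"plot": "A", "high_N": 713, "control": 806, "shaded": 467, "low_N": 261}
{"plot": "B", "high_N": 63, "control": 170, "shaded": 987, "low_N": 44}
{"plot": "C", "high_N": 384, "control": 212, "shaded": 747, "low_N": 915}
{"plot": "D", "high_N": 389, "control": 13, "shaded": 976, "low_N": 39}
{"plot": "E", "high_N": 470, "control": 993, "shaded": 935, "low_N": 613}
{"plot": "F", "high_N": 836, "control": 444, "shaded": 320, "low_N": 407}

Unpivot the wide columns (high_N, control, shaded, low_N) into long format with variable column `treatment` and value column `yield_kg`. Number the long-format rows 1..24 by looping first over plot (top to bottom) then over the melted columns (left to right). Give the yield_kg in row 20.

613

24 rows total (6 × 4). Row 20: index ⌊(20-1)/4⌋ = 4 into plot → E; (20-1) mod 4 = 3 into the melted columns → low_N.
So row 20 is (E, low_N, 613); yield_kg = 613.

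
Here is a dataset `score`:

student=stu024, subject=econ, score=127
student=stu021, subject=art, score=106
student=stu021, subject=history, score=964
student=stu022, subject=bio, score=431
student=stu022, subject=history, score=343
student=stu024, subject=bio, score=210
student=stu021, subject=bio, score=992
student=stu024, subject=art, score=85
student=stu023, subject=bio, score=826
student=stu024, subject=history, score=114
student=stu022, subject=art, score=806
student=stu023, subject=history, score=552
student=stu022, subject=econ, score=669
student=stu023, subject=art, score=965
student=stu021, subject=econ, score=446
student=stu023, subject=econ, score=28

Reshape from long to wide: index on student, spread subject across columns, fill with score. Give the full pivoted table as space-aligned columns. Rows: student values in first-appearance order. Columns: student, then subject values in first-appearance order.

Columns: student plus the 4 distinct subject values (econ, art, history, bio).
For example, row stu024 column econ takes score=127 from the long row (stu024, econ).

student  econ  art  history  bio
stu024   127   85   114      210
stu021   446   106  964      992
stu022   669   806  343      431
stu023   28    965  552      826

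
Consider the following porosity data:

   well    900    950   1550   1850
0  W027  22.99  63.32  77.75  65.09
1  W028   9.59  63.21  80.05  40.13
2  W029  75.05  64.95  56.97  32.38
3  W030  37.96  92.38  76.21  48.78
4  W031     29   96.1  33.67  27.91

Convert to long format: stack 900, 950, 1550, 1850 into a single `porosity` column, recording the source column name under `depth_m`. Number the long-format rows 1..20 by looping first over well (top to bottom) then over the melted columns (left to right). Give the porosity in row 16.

20 rows total (5 × 4). Row 16: index ⌊(16-1)/4⌋ = 3 into well → W030; (16-1) mod 4 = 3 into the melted columns → 1850.
So row 16 is (W030, 1850, 48.78); porosity = 48.78.

48.78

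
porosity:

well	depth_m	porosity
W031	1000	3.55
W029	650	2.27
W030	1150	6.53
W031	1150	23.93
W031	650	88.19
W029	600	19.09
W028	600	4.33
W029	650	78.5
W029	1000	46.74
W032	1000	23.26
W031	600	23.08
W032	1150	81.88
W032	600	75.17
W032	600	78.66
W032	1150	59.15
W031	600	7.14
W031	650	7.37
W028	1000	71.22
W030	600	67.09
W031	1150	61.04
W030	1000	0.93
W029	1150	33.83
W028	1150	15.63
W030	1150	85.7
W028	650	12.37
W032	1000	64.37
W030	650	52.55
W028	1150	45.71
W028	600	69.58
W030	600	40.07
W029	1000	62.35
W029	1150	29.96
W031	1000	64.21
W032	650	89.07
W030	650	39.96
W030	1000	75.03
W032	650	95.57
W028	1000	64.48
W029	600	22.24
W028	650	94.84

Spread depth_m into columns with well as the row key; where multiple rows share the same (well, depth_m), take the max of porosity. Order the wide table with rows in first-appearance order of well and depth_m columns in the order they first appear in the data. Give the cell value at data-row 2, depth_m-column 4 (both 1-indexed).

22.24

With rows in first-appearance order of well, row 2 is well=W029. depth_m columns in first-appearance order: 1000, 650, 1150, 600; column 4 is 600.
Long rows with well=W029, depth_m=600: max(19.09, 22.24) = 22.24.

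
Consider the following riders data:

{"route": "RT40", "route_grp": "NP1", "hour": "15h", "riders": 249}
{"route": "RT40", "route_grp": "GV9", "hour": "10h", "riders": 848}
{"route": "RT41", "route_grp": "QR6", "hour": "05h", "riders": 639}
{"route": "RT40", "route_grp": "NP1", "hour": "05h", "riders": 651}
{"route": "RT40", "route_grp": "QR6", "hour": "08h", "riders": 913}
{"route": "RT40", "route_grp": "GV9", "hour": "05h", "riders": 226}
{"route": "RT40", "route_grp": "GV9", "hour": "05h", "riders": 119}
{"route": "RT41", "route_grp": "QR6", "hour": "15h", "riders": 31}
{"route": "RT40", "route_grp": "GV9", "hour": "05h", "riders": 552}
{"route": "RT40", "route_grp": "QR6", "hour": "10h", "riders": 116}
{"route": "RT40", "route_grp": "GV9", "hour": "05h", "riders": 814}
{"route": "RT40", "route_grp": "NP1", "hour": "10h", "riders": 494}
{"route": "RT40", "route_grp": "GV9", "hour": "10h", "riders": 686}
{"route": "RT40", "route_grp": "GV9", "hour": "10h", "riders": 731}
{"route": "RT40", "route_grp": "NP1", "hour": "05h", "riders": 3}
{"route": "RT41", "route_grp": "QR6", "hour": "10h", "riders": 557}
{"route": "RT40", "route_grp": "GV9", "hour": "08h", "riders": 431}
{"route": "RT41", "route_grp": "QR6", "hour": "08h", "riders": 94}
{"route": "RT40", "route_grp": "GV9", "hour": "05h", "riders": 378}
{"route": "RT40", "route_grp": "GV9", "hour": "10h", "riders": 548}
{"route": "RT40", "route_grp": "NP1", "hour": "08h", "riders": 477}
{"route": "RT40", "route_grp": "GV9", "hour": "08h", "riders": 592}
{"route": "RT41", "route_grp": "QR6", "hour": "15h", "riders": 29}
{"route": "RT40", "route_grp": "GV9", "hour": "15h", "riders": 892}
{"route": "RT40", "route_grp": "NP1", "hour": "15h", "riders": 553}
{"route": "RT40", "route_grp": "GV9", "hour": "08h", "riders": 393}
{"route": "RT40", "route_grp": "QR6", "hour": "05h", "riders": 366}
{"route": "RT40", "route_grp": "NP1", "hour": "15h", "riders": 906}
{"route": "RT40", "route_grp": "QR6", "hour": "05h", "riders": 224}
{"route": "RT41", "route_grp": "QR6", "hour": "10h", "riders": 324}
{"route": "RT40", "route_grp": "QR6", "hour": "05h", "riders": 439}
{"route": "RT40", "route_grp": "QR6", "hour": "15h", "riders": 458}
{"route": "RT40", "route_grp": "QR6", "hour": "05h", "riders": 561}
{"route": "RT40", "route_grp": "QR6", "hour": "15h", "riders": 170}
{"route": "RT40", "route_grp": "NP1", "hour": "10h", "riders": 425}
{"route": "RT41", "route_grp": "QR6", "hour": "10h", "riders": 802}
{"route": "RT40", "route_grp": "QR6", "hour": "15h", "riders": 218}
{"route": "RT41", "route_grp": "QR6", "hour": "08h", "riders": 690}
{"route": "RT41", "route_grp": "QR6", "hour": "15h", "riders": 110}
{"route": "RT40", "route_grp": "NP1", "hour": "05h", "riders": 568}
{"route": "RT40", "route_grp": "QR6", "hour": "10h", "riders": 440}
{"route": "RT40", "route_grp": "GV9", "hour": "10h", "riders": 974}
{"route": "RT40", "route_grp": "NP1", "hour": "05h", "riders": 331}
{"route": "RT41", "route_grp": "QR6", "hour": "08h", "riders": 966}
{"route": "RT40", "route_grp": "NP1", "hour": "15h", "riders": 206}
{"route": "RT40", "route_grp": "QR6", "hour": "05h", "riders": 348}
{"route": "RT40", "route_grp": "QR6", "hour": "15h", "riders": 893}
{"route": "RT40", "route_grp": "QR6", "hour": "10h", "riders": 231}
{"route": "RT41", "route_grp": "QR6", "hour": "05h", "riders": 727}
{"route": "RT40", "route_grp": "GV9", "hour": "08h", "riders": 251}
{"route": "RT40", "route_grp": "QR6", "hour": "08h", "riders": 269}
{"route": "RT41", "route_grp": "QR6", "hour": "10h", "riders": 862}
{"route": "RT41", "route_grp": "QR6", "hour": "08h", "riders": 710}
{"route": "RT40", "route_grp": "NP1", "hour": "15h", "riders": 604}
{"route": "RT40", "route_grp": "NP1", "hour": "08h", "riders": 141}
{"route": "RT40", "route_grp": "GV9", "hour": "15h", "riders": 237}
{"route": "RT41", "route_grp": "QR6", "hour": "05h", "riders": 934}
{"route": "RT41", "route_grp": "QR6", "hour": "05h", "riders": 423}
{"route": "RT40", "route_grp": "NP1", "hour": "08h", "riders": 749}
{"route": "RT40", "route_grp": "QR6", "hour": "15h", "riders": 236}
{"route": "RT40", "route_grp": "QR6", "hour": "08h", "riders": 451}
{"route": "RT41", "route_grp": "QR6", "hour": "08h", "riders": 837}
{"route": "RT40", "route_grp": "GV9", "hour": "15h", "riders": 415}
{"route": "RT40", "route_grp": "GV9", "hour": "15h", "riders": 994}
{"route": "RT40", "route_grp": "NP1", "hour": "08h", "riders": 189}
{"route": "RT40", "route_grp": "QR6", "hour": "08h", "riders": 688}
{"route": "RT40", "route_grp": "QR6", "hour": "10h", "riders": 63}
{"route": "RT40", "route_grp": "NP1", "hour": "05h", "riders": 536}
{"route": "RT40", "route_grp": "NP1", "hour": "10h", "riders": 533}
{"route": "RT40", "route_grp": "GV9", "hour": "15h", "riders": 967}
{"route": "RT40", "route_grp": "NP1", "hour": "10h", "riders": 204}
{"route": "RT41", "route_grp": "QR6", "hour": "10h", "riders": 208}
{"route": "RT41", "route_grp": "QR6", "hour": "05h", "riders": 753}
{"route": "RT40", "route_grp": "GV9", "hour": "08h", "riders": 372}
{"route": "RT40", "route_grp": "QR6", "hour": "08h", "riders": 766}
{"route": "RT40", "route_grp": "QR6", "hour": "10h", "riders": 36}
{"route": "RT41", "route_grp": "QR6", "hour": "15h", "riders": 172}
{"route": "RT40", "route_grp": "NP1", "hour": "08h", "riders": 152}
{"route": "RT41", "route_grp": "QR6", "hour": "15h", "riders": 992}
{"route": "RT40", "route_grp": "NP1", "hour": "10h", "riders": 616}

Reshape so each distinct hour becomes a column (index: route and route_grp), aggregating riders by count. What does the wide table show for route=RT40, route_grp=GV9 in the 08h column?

Rows with route=RT40, route_grp=GV9 and hour=08h: riders values are 431, 592, 393, 251, 372.
5 rows match — count = 5.

5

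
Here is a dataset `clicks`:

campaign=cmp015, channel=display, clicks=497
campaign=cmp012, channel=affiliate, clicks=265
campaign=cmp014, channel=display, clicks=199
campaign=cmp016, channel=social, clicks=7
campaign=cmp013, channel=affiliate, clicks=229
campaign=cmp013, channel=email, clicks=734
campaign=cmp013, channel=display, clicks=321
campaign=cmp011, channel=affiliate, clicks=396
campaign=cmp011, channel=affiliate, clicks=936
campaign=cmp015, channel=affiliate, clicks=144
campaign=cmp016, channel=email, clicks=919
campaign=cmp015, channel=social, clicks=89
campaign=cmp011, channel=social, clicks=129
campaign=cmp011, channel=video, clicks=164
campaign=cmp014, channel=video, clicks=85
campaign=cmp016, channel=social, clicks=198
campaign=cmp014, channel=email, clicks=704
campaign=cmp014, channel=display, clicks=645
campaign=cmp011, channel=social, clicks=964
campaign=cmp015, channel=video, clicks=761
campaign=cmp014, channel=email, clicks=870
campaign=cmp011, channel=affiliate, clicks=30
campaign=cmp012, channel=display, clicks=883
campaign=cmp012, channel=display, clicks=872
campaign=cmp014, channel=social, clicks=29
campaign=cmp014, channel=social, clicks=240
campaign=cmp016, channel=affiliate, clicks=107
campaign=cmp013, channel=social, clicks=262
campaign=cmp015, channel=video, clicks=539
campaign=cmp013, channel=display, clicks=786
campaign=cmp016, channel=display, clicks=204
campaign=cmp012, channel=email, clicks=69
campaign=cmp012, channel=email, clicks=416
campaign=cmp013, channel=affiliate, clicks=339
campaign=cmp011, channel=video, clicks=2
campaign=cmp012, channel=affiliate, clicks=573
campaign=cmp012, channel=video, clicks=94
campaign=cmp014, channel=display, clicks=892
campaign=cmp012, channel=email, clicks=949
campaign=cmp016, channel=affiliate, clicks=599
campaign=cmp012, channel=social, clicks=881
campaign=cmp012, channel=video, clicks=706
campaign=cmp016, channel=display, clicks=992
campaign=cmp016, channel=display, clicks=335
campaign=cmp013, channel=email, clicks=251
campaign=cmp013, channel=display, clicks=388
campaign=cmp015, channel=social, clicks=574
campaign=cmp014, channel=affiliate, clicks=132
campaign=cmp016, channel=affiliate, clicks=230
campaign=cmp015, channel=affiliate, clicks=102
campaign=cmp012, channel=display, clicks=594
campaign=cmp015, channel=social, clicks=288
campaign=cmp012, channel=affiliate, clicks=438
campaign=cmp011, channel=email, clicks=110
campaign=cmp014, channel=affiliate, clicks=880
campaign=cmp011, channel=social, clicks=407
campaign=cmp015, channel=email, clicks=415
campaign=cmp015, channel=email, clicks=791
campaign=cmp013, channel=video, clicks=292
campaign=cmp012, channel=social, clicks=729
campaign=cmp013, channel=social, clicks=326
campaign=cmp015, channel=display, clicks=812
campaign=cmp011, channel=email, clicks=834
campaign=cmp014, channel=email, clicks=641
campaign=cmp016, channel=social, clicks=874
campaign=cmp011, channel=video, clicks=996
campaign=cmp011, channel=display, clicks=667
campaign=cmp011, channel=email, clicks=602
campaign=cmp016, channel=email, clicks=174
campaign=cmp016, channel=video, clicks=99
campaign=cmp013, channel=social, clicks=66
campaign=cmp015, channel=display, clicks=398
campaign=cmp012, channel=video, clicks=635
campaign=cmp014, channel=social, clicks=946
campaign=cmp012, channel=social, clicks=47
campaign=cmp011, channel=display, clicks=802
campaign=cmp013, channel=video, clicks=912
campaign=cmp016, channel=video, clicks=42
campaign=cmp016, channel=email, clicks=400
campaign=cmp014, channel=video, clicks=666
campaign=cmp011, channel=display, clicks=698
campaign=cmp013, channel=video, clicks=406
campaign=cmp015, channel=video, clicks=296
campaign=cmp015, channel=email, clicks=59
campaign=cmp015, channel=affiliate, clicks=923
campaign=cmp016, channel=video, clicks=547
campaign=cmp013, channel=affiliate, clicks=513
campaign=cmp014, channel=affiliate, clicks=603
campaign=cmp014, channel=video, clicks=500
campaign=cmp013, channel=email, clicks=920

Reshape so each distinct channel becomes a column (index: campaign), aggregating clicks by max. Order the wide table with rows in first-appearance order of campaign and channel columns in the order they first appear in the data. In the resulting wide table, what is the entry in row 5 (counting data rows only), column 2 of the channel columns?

With rows in first-appearance order of campaign, row 5 is campaign=cmp013. channel columns in first-appearance order: display, affiliate, social, email, video; column 2 is affiliate.
Long rows with campaign=cmp013, channel=affiliate: max(229, 339, 513) = 513.

513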